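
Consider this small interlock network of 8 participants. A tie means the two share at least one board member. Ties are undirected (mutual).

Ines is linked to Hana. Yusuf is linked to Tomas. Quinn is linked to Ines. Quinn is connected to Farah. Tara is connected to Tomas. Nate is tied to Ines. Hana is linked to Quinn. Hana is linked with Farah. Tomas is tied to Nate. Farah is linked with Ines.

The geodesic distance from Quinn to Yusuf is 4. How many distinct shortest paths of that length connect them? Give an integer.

The shortest distance is 4, and the only length-4 path is Quinn–Ines–Nate–Tomas–Yusuf. So there is exactly 1 shortest path.

1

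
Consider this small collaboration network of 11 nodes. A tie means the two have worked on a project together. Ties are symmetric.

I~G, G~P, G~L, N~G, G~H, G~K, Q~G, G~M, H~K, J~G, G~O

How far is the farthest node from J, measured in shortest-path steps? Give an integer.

2

Distances from J: G:1, H:2, I:2, K:2, L:2, M:2, N:2, O:2, P:2, Q:2.
The largest is 2 (to I, K, M, P, O, Q, N, H, and L), so the eccentricity of J is 2.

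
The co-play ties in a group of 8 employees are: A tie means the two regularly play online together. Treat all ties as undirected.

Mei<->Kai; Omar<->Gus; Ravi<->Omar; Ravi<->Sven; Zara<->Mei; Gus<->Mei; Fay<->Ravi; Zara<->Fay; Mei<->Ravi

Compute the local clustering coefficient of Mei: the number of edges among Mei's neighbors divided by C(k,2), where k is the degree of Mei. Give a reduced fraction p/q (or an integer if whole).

Mei's neighbors: Gus, Kai, Ravi, and Zara (k = 4).
Possible neighbor pairs: C(4,2) = 6. Edges among them: none → e = 0.
Clustering(Mei) = 0/6 = 0.

0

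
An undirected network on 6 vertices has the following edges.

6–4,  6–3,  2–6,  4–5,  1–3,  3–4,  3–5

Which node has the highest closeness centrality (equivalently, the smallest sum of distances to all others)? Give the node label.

Farness (sum of distances to all others) for each node — 1:10, 2:11, 3:6, 4:7, 5:9, 6:7.
The smallest farness is 6, for 3, so 3 has the highest closeness.

3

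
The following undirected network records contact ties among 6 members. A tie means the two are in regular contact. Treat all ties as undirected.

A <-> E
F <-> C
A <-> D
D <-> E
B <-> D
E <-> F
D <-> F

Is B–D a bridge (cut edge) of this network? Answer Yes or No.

Without the B–D edge there is no alternate route between B and D, so the network disconnects. It is a bridge.

Yes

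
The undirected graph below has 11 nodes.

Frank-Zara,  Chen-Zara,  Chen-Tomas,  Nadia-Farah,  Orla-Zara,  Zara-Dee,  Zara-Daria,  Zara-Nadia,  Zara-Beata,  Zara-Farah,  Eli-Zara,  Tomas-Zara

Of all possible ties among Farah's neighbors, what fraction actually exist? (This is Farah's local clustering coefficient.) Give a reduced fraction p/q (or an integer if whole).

1

Farah's neighbors: Nadia and Zara (k = 2).
Possible neighbor pairs: C(2,2) = 1. Edges among them: Nadia–Zara → e = 1.
Clustering(Farah) = 1/1.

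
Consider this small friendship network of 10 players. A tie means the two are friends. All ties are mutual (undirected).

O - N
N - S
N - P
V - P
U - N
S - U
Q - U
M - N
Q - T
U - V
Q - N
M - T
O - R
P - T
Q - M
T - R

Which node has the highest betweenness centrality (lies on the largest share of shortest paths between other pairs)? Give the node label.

N

Unnormalized betweenness of each node: M:7/12, N:53/4, O:5/2, P:49/12, Q:37/12, R:1, S:0, T:23/4, U:17/4, V:1/2.
N has the largest value, 53/4, making it the main broker — the node through which the most shortest paths run.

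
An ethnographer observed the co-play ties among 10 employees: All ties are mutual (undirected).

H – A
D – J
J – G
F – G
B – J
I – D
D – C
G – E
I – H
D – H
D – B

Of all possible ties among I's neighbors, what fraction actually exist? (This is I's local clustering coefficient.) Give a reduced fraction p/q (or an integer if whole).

1

I's neighbors: D and H (k = 2).
Possible neighbor pairs: C(2,2) = 1. Edges among them: D–H → e = 1.
Clustering(I) = 1/1.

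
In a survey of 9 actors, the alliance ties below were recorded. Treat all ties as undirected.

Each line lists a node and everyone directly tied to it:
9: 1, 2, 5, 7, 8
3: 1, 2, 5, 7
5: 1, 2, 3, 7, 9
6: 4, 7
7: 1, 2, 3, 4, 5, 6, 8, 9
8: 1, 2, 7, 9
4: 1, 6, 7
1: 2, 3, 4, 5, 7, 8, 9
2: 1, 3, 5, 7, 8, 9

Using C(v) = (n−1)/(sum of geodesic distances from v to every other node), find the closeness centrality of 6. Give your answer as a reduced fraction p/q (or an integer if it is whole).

Distances from 6: 1:2, 2:2, 3:2, 4:1, 5:2, 7:1, 8:2, 9:2. Sum = 14.
n = 9, so closeness = 8/14 = 4/7.

4/7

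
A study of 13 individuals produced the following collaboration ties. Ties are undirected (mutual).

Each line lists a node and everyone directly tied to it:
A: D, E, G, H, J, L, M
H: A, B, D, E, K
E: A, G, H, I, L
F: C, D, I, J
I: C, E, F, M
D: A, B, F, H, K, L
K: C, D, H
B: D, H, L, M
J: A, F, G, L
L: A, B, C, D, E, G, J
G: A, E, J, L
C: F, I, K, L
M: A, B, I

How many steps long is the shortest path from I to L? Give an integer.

One shortest route is I – C – L, which uses 2 edges, and I and L are not directly tied, so nothing shorter exists. So d(I,L) = 2.

2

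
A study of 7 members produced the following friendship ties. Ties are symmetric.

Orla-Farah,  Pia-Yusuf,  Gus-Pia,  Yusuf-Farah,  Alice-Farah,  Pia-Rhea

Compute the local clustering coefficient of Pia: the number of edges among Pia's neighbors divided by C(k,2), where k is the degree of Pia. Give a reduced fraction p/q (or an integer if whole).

Pia's neighbors: Gus, Rhea, and Yusuf (k = 3).
Possible neighbor pairs: C(3,2) = 3. Edges among them: none → e = 0.
Clustering(Pia) = 0/3 = 0.

0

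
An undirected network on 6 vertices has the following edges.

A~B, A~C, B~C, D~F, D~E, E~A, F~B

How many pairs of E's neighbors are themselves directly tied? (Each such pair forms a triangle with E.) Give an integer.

E's neighbors are A and D, but none of them are tied to each other, so no triangle contains E.

0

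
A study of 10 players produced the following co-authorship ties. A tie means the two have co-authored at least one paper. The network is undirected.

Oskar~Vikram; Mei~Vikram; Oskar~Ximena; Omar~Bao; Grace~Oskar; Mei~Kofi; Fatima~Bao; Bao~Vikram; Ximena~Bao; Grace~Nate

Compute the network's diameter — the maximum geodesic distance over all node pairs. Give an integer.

Eccentricity of each node (its greatest distance to any other): Bao:4, Fatima:5, Grace:4, Kofi:5, Mei:4, Nate:5, Omar:5, Oskar:3, Vikram:3, Ximena:4.
The maximum eccentricity is 5, realized for instance by the pair Nate–Kofi via Nate – Grace – Oskar – Vikram – Mei – Kofi. So the diameter is 5.

5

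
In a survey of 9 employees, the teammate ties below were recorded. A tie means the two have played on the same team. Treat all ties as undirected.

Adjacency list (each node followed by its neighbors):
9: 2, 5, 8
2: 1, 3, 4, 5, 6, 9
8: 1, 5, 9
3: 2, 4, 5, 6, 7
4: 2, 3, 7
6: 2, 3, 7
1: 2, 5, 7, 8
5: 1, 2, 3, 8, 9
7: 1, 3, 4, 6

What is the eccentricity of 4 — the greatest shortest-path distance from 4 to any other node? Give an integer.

3

Distances from 4: 1:2, 2:1, 3:1, 5:2, 6:2, 7:1, 8:3, 9:2.
The largest is 3 (to 8), so the eccentricity of 4 is 3.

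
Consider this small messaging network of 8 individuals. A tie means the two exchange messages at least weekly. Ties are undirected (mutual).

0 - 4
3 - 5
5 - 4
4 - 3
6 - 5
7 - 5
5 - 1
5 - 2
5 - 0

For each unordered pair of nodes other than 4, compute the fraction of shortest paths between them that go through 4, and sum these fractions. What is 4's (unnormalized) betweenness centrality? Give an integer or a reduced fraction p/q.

Pairs whose geodesics pass through 4 — 0–3: 1/2.
All other pairs contribute 0.
Summing the contributions gives betweenness(4) = 1/2.

1/2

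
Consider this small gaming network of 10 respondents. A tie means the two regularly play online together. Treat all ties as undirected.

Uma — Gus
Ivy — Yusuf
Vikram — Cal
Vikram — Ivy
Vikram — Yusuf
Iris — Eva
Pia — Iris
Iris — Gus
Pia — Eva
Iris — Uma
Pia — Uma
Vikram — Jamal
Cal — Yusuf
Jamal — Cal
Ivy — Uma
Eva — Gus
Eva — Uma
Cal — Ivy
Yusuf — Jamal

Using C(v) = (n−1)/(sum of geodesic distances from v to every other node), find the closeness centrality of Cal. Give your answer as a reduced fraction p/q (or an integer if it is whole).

1/2

Distances from Cal: Eva:3, Gus:3, Iris:3, Ivy:1, Jamal:1, Pia:3, Uma:2, Vikram:1, Yusuf:1. Sum = 18.
n = 10, so closeness = 9/18 = 1/2.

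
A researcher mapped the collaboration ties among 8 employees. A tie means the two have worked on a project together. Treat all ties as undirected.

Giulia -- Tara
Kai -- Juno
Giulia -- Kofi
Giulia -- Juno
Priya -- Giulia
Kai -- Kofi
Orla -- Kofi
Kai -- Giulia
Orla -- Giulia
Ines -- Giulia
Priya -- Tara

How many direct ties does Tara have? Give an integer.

Tara is directly tied to Giulia and Priya. That is 2 neighbors, so the degree of Tara is 2.

2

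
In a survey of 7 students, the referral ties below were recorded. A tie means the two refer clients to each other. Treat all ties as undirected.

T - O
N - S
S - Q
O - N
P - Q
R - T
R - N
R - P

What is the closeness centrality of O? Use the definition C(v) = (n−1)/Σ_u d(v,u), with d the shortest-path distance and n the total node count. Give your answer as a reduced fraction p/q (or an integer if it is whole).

Distances from O: N:1, P:3, Q:3, R:2, S:2, T:1. Sum = 12.
n = 7, so closeness = 6/12 = 1/2.

1/2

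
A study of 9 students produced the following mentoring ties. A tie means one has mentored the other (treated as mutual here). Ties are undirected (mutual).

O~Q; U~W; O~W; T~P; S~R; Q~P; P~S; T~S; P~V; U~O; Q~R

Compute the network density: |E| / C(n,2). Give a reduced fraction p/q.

11/36

There are 11 edges and 9 nodes, so the maximum possible is C(9,2) = 36.
Density = 11/36.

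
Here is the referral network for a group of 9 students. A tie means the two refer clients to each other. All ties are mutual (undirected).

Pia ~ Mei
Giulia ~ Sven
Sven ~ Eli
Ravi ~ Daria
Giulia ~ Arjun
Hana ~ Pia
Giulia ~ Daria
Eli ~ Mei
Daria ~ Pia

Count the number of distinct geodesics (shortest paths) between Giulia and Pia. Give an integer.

1

The shortest distance is 2, and the only length-2 path is Giulia–Daria–Pia. So there is exactly 1 shortest path.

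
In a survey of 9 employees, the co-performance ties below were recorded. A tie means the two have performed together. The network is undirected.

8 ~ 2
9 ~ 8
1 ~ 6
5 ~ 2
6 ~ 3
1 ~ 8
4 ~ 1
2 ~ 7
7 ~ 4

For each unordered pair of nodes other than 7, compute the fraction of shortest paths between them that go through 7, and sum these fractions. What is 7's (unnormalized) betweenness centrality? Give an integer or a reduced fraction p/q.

Pairs whose geodesics pass through 7 — 5–4: 1; 2–4: 1.
All other pairs contribute 0.
Summing the contributions gives betweenness(7) = 2.

2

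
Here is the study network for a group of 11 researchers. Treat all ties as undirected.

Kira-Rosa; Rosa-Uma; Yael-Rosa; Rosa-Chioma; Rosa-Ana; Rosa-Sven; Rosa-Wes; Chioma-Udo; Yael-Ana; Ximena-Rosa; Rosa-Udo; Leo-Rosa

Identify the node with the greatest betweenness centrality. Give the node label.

Rosa

Unnormalized betweenness of each node: Ana:0, Chioma:0, Kira:0, Leo:0, Rosa:43, Sven:0, Udo:0, Uma:0, Wes:0, Ximena:0, Yael:0.
Rosa has the largest value, 43, making it the main broker — the node through which the most shortest paths run.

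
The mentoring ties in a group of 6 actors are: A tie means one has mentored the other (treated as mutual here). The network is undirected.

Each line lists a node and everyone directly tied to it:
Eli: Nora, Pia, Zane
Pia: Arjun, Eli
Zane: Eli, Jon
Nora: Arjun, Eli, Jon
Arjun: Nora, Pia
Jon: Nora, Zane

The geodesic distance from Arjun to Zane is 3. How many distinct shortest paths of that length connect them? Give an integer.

3

The shortest distance is 3. The length-3 paths are: Arjun–Nora–Jon–Zane; Arjun–Pia–Eli–Zane; Arjun–Nora–Eli–Zane.
That gives 3 distinct shortest paths.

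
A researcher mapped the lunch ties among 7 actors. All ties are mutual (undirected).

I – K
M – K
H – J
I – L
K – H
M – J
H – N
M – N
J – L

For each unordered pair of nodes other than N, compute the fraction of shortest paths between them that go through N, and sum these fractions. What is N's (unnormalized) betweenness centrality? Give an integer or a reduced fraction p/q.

Pairs whose geodesics pass through N — H–M: 1/3.
All other pairs contribute 0.
Summing the contributions gives betweenness(N) = 1/3.

1/3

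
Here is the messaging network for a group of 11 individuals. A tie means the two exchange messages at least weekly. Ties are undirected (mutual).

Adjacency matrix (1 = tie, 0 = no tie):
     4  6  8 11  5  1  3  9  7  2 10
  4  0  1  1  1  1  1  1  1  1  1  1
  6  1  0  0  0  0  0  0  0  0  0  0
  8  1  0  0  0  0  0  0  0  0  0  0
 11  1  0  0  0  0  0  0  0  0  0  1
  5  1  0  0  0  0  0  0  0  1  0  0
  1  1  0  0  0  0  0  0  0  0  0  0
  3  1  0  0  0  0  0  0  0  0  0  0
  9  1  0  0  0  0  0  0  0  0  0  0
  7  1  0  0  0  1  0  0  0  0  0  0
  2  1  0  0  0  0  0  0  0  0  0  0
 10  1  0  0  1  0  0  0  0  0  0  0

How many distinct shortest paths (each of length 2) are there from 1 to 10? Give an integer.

The shortest distance is 2, and the only length-2 path is 1–4–10. So there is exactly 1 shortest path.

1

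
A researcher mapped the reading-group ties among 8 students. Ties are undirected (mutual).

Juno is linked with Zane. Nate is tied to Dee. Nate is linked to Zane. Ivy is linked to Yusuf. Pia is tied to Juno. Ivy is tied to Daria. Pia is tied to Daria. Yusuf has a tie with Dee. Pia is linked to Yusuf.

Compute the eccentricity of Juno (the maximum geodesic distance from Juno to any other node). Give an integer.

3

Distances from Juno: Daria:2, Dee:3, Ivy:3, Nate:2, Pia:1, Yusuf:2, Zane:1.
The largest is 3 (to Dee and Ivy), so the eccentricity of Juno is 3.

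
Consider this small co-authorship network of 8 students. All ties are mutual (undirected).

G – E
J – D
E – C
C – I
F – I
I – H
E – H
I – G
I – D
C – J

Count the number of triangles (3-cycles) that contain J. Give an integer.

J's neighbors are C and D, but none of them are tied to each other, so no triangle contains J.

0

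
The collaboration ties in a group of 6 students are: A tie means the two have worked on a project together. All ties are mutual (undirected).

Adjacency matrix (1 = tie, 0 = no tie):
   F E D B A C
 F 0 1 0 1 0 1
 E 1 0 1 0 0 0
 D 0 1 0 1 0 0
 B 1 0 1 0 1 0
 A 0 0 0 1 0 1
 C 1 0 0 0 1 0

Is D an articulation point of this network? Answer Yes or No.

No

Even without D, every remaining node can still reach every other (the residual graph is connected), so D is not a cut vertex.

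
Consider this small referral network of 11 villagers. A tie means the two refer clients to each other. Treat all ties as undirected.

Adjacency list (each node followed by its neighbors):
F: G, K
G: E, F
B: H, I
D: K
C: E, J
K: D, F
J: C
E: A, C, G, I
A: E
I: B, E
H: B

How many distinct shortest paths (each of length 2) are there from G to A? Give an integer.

The shortest distance is 2, and the only length-2 path is G–E–A. So there is exactly 1 shortest path.

1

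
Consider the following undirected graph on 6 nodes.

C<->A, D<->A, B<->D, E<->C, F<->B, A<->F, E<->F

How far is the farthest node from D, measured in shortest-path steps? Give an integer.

Distances from D: A:1, B:1, C:2, E:3, F:2.
The largest is 3 (to E), so the eccentricity of D is 3.

3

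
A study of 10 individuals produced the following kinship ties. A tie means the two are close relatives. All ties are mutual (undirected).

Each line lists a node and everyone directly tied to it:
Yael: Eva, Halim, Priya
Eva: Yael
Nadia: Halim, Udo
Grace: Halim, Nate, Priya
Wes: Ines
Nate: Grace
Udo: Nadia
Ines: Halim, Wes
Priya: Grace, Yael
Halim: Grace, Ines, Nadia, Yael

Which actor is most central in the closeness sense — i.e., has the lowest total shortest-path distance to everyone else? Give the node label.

Halim

Farness (sum of distances to all others) for each node — Eva:26, Grace:18, Halim:14, Ines:20, Nadia:20, Nate:26, Priya:22, Udo:28, Wes:28, Yael:18.
The smallest farness is 14, for Halim, so Halim has the highest closeness.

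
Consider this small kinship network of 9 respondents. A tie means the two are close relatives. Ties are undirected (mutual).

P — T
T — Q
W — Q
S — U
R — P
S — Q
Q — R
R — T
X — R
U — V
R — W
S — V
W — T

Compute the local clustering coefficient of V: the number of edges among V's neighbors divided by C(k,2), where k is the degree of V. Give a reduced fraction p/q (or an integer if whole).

1

V's neighbors: S and U (k = 2).
Possible neighbor pairs: C(2,2) = 1. Edges among them: S–U → e = 1.
Clustering(V) = 1/1.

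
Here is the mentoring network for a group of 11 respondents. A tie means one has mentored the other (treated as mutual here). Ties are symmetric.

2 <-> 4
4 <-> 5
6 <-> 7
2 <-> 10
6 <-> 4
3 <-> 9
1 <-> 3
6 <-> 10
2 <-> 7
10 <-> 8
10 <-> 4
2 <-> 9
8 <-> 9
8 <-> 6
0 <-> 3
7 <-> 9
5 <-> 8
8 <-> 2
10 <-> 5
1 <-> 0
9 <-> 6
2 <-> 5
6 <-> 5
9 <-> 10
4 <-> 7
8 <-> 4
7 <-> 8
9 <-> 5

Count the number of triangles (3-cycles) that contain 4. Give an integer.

12

4's neighbors: 2, 5, 6, 7, 8, and 10.
Neighbor pairs that are themselves tied: 4–2–5; 4–2–7; 4–2–8; 4–2–10; 4–5–6; 4–5–8; 4–5–10; 4–6–7; 4–6–8; 4–6–10; 4–7–8; 4–8–10. Each forms one triangle with 4, for 12 in total.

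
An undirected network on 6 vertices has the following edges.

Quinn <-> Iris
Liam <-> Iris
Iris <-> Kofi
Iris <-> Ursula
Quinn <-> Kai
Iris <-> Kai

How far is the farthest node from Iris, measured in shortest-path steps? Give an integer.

Distances from Iris: Kai:1, Kofi:1, Liam:1, Quinn:1, Ursula:1.
The largest is 1 (to Kai, Kofi, Ursula, Quinn, and Liam), so the eccentricity of Iris is 1.

1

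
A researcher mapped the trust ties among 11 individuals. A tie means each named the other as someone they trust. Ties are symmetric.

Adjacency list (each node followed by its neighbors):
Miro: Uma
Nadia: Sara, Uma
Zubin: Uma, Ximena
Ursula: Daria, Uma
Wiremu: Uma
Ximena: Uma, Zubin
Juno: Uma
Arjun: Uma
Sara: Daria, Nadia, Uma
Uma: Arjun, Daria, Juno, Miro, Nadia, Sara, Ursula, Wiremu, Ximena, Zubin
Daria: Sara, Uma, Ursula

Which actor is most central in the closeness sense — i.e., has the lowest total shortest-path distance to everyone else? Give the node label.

Uma

Farness (sum of distances to all others) for each node — Arjun:19, Daria:17, Juno:19, Miro:19, Nadia:18, Sara:17, Uma:10, Ursula:18, Wiremu:19, Ximena:18, Zubin:18.
The smallest farness is 10, for Uma, so Uma has the highest closeness.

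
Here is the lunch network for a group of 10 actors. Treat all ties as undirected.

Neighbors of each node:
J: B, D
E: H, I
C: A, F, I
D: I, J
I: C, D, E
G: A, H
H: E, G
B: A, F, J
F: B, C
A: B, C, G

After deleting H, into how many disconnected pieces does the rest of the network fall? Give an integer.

1

H's neighbors (E and G) remain reachable from one another through other ties, so the rest of the network stays in one piece.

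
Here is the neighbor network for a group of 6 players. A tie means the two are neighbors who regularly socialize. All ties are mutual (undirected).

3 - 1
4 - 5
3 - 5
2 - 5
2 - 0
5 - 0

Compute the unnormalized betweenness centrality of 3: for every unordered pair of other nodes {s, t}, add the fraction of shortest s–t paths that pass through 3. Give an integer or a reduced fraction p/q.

Pairs whose geodesics pass through 3 — 0–1: 1; 2–1: 1; 1–5: 1; 1–4: 1.
All other pairs contribute 0.
Summing the contributions gives betweenness(3) = 4.

4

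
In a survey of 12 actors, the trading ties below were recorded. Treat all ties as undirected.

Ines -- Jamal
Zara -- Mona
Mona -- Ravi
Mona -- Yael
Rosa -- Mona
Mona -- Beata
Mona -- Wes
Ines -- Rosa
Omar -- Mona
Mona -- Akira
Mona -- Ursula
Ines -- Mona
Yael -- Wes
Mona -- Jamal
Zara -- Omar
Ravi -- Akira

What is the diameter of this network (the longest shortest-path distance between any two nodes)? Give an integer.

2

Eccentricity of each node (its greatest distance to any other): Akira:2, Beata:2, Ines:2, Jamal:2, Mona:1, Omar:2, Ravi:2, Rosa:2, Ursula:2, Wes:2, Yael:2, Zara:2.
The maximum eccentricity is 2, realized for instance by the pair Ursula–Beata via Ursula – Mona – Beata. So the diameter is 2.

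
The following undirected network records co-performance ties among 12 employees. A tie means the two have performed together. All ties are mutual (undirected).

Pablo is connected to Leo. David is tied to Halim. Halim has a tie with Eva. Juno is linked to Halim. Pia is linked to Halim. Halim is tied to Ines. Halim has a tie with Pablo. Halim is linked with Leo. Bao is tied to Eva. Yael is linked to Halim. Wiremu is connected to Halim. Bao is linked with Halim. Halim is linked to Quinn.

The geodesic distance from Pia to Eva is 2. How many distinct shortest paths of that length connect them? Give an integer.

1

The shortest distance is 2, and the only length-2 path is Pia–Halim–Eva. So there is exactly 1 shortest path.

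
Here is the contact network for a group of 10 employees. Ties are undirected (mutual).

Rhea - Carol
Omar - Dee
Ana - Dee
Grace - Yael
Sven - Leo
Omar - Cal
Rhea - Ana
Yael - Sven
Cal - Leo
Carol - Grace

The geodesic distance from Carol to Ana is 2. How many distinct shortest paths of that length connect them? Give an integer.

The shortest distance is 2, and the only length-2 path is Carol–Rhea–Ana. So there is exactly 1 shortest path.

1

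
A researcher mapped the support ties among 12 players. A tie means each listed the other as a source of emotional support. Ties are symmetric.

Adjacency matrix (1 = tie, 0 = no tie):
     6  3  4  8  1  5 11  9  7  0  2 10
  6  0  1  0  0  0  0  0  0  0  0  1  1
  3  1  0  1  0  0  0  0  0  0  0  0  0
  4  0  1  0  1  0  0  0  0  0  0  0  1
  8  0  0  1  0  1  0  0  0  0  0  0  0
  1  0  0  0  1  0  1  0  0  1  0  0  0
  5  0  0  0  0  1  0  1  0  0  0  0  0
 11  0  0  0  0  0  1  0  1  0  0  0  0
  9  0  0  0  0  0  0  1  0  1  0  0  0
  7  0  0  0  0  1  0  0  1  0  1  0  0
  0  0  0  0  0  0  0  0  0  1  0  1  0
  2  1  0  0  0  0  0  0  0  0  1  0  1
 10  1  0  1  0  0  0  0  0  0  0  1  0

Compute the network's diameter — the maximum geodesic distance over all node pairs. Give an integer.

Eccentricity of each node (its greatest distance to any other): 0:3, 1:4, 2:4, 3:5, 4:4, 5:5, 6:5, 7:4, 8:3, 9:5, 10:5, 11:5.
The maximum eccentricity is 5, realized for instance by the pair 6–5 via 6 – 2 – 0 – 7 – 1 – 5. So the diameter is 5.

5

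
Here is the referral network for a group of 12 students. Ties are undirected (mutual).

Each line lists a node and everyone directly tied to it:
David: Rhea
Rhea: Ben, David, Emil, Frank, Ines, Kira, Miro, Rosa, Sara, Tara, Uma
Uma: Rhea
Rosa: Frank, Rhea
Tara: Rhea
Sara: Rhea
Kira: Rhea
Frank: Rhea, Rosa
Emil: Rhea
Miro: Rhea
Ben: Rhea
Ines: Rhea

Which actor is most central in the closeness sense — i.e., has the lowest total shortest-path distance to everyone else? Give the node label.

Rhea

Farness (sum of distances to all others) for each node — Ben:21, David:21, Emil:21, Frank:20, Ines:21, Kira:21, Miro:21, Rhea:11, Rosa:20, Sara:21, Tara:21, Uma:21.
The smallest farness is 11, for Rhea, so Rhea has the highest closeness.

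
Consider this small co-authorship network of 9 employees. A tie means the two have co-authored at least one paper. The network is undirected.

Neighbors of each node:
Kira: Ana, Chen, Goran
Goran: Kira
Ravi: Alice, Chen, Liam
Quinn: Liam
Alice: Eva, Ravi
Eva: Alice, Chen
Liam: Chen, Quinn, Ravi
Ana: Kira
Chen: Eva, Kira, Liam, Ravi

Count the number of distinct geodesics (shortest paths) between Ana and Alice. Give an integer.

2

The shortest distance is 4. The length-4 paths are: Ana–Kira–Chen–Eva–Alice; Ana–Kira–Chen–Ravi–Alice.
That gives 2 distinct shortest paths.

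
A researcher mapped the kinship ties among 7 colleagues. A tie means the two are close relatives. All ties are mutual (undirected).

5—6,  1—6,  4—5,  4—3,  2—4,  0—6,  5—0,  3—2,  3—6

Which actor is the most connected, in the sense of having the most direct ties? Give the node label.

6

Degrees — 0:2, 1:1, 2:2, 3:3, 4:3, 5:3, 6:4.
The maximum is 4, attained only by 6.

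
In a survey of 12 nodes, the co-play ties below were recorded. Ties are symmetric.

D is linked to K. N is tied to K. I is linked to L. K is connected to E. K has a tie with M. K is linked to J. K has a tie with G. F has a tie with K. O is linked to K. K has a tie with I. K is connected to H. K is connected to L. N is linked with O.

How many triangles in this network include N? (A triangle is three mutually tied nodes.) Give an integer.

1

N's neighbors: K and O.
Neighbor pairs that are themselves tied: N–K–O. Each forms one triangle with N, for 1 in total.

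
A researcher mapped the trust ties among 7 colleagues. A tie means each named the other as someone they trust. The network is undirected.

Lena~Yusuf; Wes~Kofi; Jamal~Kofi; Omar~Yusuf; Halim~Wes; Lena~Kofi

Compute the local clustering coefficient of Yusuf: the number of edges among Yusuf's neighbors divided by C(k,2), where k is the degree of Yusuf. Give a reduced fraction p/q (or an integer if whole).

Yusuf's neighbors: Lena and Omar (k = 2).
Possible neighbor pairs: C(2,2) = 1. Edges among them: none → e = 0.
Clustering(Yusuf) = 0/1.

0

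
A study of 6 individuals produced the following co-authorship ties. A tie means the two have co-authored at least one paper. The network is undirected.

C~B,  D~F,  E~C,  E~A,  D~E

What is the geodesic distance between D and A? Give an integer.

One shortest route is D – E – A, which uses 2 edges, and D and A are not directly tied, so nothing shorter exists. So d(D,A) = 2.

2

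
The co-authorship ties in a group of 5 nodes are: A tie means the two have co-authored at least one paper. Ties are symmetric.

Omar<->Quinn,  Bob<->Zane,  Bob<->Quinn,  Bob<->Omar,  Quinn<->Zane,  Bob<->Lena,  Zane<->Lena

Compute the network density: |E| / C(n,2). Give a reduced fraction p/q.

7/10

There are 7 edges and 5 nodes, so the maximum possible is C(5,2) = 10.
Density = 7/10.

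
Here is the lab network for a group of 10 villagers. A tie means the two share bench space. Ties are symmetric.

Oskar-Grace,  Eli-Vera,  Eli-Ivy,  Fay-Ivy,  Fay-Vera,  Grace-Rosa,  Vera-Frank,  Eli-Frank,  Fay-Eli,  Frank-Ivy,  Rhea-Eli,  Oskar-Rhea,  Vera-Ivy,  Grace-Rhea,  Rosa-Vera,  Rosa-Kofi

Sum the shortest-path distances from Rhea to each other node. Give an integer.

16

Distances from Rhea: Eli:1, Fay:2, Frank:2, Grace:1, Ivy:2, Kofi:3, Oskar:1, Rosa:2, Vera:2.
Sum = 1 + 2 + 2 + 1 + 2 + 3 + 1 + 2 + 2 = 16.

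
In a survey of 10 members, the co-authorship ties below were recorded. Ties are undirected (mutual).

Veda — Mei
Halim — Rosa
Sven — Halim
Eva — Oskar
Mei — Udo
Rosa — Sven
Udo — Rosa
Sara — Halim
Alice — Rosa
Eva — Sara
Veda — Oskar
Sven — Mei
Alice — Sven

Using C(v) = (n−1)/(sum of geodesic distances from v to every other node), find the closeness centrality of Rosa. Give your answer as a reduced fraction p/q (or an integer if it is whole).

Distances from Rosa: Alice:1, Eva:3, Halim:1, Mei:2, Oskar:4, Sara:2, Sven:1, Udo:1, Veda:3. Sum = 18.
n = 10, so closeness = 9/18 = 1/2.

1/2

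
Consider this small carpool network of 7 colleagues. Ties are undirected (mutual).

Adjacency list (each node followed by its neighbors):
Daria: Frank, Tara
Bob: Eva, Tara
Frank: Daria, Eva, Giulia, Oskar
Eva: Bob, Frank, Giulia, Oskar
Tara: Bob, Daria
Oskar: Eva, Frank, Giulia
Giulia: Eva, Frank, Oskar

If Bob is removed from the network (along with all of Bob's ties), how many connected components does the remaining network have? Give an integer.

Bob's neighbors (Eva and Tara) remain reachable from one another through other ties, so the rest of the network stays in one piece.

1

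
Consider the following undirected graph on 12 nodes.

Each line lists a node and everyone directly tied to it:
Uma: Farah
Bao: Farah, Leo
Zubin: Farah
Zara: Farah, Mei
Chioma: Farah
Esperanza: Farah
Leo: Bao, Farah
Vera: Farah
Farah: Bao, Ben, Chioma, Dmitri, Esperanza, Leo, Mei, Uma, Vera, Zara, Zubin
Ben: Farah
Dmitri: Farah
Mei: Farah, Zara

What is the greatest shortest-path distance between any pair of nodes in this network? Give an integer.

2

Eccentricity of each node (its greatest distance to any other): Bao:2, Ben:2, Chioma:2, Dmitri:2, Esperanza:2, Farah:1, Leo:2, Mei:2, Uma:2, Vera:2, Zara:2, Zubin:2.
The maximum eccentricity is 2, realized for instance by the pair Mei–Vera via Mei – Farah – Vera. So the diameter is 2.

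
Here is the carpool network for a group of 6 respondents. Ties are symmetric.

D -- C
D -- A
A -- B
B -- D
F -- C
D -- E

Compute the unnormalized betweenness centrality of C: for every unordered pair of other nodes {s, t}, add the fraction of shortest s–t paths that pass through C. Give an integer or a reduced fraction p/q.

Pairs whose geodesics pass through C — F–E: 1; F–D: 1; F–B: 1; F–A: 1.
All other pairs contribute 0.
Summing the contributions gives betweenness(C) = 4.

4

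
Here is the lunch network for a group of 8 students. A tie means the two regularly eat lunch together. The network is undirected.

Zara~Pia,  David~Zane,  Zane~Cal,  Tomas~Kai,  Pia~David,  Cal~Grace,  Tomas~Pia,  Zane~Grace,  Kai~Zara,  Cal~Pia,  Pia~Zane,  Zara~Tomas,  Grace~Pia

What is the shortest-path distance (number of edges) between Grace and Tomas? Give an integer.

2

One shortest route is Grace – Pia – Tomas, which uses 2 edges, and Grace and Tomas are not directly tied, so nothing shorter exists. So d(Grace,Tomas) = 2.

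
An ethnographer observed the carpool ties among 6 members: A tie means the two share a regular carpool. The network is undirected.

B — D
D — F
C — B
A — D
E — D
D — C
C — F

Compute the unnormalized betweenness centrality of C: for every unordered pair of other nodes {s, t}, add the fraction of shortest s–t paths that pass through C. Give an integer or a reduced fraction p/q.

Pairs whose geodesics pass through C — F–B: 1/2.
All other pairs contribute 0.
Summing the contributions gives betweenness(C) = 1/2.

1/2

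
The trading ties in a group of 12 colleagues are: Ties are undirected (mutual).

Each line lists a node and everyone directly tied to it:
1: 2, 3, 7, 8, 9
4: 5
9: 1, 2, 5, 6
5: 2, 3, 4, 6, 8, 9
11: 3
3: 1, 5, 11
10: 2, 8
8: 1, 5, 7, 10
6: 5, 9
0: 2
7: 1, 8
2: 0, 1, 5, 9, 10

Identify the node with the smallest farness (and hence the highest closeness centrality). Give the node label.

5

Farness (sum of distances to all others) for each node — 0:28, 1:18, 2:18, 3:21, 4:26, 5:16, 6:24, 7:24, 8:20, 9:19, 10:25, 11:31.
The smallest farness is 16, for 5, so 5 has the highest closeness.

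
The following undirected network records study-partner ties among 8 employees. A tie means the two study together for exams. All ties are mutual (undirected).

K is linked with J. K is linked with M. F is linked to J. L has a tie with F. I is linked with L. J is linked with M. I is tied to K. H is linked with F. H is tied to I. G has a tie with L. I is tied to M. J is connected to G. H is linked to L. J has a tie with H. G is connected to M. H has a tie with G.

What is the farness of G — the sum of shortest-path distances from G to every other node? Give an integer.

Distances from G: F:2, H:1, I:2, J:1, K:2, L:1, M:1.
Sum = 2 + 1 + 2 + 1 + 2 + 1 + 1 = 10.

10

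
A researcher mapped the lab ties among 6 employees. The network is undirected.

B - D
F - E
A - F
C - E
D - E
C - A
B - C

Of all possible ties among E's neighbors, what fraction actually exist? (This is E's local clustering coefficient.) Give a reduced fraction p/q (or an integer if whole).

0

E's neighbors: C, D, and F (k = 3).
Possible neighbor pairs: C(3,2) = 3. Edges among them: none → e = 0.
Clustering(E) = 0/3 = 0.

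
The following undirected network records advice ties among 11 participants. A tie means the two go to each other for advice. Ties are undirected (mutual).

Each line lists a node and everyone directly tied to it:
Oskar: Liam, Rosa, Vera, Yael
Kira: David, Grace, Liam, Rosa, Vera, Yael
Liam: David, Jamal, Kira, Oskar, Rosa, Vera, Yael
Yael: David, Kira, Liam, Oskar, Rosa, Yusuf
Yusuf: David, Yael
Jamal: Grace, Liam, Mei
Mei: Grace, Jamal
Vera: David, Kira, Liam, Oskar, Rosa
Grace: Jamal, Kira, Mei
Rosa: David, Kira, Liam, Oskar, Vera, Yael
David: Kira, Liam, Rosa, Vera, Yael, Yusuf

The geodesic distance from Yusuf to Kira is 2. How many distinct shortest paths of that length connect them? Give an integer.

The shortest distance is 2. The length-2 paths are: Yusuf–David–Kira; Yusuf–Yael–Kira.
That gives 2 distinct shortest paths.

2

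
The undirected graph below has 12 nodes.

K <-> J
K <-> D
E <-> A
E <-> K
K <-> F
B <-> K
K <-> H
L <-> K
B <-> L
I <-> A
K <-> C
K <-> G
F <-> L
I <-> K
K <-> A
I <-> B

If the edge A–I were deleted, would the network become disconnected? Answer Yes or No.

Even without that edge, A still reaches I via A – K – I, so the network stays connected. Not a bridge.

No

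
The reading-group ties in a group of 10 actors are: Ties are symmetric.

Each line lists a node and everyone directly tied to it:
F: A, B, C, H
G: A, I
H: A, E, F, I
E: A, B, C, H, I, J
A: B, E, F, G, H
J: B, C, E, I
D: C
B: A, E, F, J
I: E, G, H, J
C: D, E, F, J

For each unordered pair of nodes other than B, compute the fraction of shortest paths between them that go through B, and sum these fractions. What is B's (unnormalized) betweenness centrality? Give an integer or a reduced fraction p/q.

Pairs whose geodesics pass through B — E–F: 1/4; A–J: 1/2; J–F: 1/2.
All other pairs contribute 0.
Summing the contributions gives betweenness(B) = 5/4.

5/4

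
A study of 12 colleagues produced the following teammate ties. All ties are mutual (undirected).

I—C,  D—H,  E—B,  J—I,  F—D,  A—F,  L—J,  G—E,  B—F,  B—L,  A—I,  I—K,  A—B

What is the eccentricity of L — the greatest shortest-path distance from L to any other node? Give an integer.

4

Distances from L: A:2, B:1, C:3, D:3, E:2, F:2, G:3, H:4, I:2, J:1, K:3.
The largest is 4 (to H), so the eccentricity of L is 4.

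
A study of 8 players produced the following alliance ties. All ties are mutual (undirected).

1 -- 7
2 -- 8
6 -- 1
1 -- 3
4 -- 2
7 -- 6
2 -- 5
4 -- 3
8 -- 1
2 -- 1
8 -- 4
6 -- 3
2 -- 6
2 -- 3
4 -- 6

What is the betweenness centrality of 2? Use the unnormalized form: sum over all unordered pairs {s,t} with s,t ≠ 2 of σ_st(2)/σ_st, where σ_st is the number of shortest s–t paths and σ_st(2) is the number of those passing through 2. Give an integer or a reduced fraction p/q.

83/12

Pairs whose geodesics pass through 2 — 4–5: 1; 4–1: 1/4; 6–5: 1; 6–8: 1/3; 5–8: 1; 5–3: 1; 5–1: 1; 5–7: 2/2; 8–3: 1/3.
All other pairs contribute 0.
Summing the contributions gives betweenness(2) = 83/12.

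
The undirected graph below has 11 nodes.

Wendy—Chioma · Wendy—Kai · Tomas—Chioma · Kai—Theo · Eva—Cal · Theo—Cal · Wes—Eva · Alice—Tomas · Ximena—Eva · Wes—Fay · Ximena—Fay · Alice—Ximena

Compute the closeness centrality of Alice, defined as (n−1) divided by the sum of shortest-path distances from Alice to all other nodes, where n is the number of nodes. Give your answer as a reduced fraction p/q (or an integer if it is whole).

2/5

Distances from Alice: Cal:3, Chioma:2, Eva:2, Fay:2, Kai:4, Theo:4, Tomas:1, Wendy:3, Wes:3, Ximena:1. Sum = 25.
n = 11, so closeness = 10/25 = 2/5.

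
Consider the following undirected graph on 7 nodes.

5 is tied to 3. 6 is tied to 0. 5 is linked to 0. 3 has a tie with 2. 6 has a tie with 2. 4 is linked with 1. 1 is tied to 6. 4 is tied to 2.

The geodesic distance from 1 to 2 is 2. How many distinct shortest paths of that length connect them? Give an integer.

2

The shortest distance is 2. The length-2 paths are: 1–4–2; 1–6–2.
That gives 2 distinct shortest paths.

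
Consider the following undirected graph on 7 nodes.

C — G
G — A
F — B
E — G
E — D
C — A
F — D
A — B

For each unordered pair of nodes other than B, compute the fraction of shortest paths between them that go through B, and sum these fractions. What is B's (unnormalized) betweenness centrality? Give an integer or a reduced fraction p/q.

3

Pairs whose geodesics pass through B — C–F: 1; G–F: 1/2; A–D: 1/2; A–F: 1.
All other pairs contribute 0.
Summing the contributions gives betweenness(B) = 3.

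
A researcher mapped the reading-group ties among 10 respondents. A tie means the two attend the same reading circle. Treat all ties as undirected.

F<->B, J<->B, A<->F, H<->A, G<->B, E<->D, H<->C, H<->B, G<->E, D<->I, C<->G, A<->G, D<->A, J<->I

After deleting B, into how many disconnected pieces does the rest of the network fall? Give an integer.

1

B's neighbors (F, G, H, and J) remain reachable from one another through other ties, so the rest of the network stays in one piece.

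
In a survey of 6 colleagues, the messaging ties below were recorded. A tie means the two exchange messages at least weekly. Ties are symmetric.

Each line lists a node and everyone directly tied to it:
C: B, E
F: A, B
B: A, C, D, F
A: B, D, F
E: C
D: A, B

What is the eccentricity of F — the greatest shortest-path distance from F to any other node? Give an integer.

Distances from F: A:1, B:1, C:2, D:2, E:3.
The largest is 3 (to E), so the eccentricity of F is 3.

3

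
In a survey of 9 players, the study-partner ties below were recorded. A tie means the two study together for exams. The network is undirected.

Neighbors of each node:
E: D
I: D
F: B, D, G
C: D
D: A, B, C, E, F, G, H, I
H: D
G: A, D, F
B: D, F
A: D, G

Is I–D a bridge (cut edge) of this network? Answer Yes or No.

Yes

Without the I–D edge there is no alternate route between I and D, so the network disconnects. It is a bridge.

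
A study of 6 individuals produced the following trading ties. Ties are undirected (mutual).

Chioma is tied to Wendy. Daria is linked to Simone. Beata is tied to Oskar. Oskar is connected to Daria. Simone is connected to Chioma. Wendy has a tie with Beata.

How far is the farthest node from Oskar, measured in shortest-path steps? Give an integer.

Distances from Oskar: Beata:1, Chioma:3, Daria:1, Simone:2, Wendy:2.
The largest is 3 (to Chioma), so the eccentricity of Oskar is 3.

3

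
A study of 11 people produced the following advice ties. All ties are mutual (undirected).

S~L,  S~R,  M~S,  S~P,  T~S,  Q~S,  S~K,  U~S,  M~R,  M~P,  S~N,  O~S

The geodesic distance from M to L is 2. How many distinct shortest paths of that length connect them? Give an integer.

The shortest distance is 2, and the only length-2 path is M–S–L. So there is exactly 1 shortest path.

1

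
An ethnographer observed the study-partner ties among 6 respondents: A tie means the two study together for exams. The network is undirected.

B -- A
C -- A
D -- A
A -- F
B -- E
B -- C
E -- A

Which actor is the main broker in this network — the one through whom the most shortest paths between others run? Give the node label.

Unnormalized betweenness of each node: A:15/2, B:1/2, C:0, D:0, E:0, F:0.
A has the largest value, 15/2, making it the main broker — the node through which the most shortest paths run.

A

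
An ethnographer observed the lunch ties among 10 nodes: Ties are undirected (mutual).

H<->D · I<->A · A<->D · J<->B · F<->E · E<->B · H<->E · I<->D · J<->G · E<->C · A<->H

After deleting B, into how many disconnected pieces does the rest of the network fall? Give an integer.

2

Without B, the remaining ties split the others into: {G, J}; {A, C, D, E, F, H, I}.
That's 2 separate components.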